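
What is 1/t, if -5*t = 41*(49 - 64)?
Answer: 1/123 ≈ 0.0081301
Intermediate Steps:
t = 123 (t = -41*(49 - 64)/5 = -41*(-15)/5 = -⅕*(-615) = 123)
1/t = 1/123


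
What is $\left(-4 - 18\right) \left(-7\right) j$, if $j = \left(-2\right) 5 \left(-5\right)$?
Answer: $7700$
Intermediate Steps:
$j = 50$ ($j = \left(-10\right) \left(-5\right) = 50$)
$\left(-4 - 18\right) \left(-7\right) j = \left(-4 - 18\right) \left(-7\right) 50 = \left(-22\right) \left(-7\right) 50 = 154 \cdot 50 = 7700$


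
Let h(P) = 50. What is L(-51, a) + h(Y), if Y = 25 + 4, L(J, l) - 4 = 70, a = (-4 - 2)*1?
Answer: 124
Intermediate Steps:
a = -6 (a = -6*1 = -6)
L(J, l) = 74 (L(J, l) = 4 + 70 = 74)
Y = 29
L(-51, a) + h(Y) = 74 + 50 = 124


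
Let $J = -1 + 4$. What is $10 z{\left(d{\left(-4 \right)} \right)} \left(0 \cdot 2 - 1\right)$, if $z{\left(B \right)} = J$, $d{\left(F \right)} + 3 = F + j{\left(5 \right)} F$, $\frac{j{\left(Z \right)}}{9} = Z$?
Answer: $-30$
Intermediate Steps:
$j{\left(Z \right)} = 9 Z$
$d{\left(F \right)} = -3 + 46 F$ ($d{\left(F \right)} = -3 + \left(F + 9 \cdot 5 F\right) = -3 + \left(F + 45 F\right) = -3 + 46 F$)
$J = 3$
$z{\left(B \right)} = 3$
$10 z{\left(d{\left(-4 \right)} \right)} \left(0 \cdot 2 - 1\right) = 10 \cdot 3 \left(0 \cdot 2 - 1\right) = 30 \left(0 - 1\right) = 30 \left(-1\right) = -30$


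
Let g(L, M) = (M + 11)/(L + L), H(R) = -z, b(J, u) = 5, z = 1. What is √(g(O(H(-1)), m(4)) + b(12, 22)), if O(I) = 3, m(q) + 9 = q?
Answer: √6 ≈ 2.4495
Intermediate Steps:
H(R) = -1 (H(R) = -1*1 = -1)
m(q) = -9 + q
g(L, M) = (11 + M)/(2*L) (g(L, M) = (11 + M)/((2*L)) = (11 + M)*(1/(2*L)) = (11 + M)/(2*L))
√(g(O(H(-1)), m(4)) + b(12, 22)) = √((½)*(11 + (-9 + 4))/3 + 5) = √((½)*(⅓)*(11 - 5) + 5) = √((½)*(⅓)*6 + 5) = √(1 + 5) = √6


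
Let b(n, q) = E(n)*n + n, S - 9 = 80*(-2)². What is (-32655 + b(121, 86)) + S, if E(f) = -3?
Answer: -32568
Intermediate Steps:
S = 329 (S = 9 + 80*(-2)² = 9 + 80*4 = 9 + 320 = 329)
b(n, q) = -2*n (b(n, q) = -3*n + n = -2*n)
(-32655 + b(121, 86)) + S = (-32655 - 2*121) + 329 = (-32655 - 242) + 329 = -32897 + 329 = -32568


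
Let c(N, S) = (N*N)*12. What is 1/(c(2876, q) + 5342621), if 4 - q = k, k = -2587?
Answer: 1/104599133 ≈ 9.5603e-9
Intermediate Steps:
q = 2591 (q = 4 - 1*(-2587) = 4 + 2587 = 2591)
c(N, S) = 12*N² (c(N, S) = N²*12 = 12*N²)
1/(c(2876, q) + 5342621) = 1/(12*2876² + 5342621) = 1/(12*8271376 + 5342621) = 1/(99256512 + 5342621) = 1/104599133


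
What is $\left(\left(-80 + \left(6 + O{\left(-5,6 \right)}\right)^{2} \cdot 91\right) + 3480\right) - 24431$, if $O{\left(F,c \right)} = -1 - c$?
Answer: $-20940$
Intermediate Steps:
$\left(\left(-80 + \left(6 + O{\left(-5,6 \right)}\right)^{2} \cdot 91\right) + 3480\right) - 24431 = \left(\left(-80 + \left(6 - 7\right)^{2} \cdot 91\right) + 3480\right) - 24431 = \left(\left(-80 + \left(-1\right)^{2} \cdot 91\right) + 3480\right) - 24431 = \left(\left(-80 + 1 \cdot 91\right) + 3480\right) - 24431 = \left(\left(-80 + 91\right) + 3480\right) - 24431 = \left(11 + 3480\right) - 24431 = 3491 - 24431 = -20940$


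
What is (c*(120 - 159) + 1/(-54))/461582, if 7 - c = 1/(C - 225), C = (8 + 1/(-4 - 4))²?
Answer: -17102113/28888571052 ≈ -0.00059200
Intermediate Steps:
C = 3969/64 (C = (8 + 1/(-8))² = (8 - ⅛)² = (63/8)² = 3969/64 ≈ 62.016)
c = 73081/10431 (c = 7 - 1/(3969/64 - 225) = 7 - 1/(-10431/64) = 7 - 1*(-64/10431) = 7 + 64/10431 = 73081/10431 ≈ 7.0061)
(c*(120 - 159) + 1/(-54))/461582 = (73081*(120 - 159)/10431 + 1/(-54))/461582 = ((73081/10431)*(-39) - 1/54)*(1/461582) = (-950053/3477 - 1/54)*(1/461582) = -17102113/62586*1/461582 = -17102113/28888571052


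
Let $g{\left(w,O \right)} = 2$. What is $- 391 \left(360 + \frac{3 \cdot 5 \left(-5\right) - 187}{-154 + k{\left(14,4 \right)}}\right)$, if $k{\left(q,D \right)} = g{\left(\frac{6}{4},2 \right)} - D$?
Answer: $- \frac{11030501}{78} \approx -1.4142 \cdot 10^{5}$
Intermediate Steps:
$k{\left(q,D \right)} = 2 - D$
$- 391 \left(360 + \frac{3 \cdot 5 \left(-5\right) - 187}{-154 + k{\left(14,4 \right)}}\right) = - 391 \left(360 + \frac{3 \cdot 5 \left(-5\right) - 187}{-154 + \left(2 - 4\right)}\right) = - 391 \left(360 + \frac{15 \left(-5\right) - 187}{-154 + \left(2 - 4\right)}\right) = - 391 \left(360 + \frac{-75 - 187}{-154 - 2}\right) = - 391 \left(360 - \frac{262}{-156}\right) = - 391 \left(360 - - \frac{131}{78}\right) = - 391 \left(360 + \frac{131}{78}\right) = \left(-391\right) \frac{28211}{78} = - \frac{11030501}{78}$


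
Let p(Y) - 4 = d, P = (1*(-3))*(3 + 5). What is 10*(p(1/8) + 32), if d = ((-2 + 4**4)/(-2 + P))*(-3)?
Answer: 8490/13 ≈ 653.08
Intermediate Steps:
P = -24 (P = -3*8 = -24)
d = 381/13 (d = ((-2 + 4**4)/(-2 - 24))*(-3) = ((-2 + 256)/(-26))*(-3) = (254*(-1/26))*(-3) = -127/13*(-3) = 381/13 ≈ 29.308)
p(Y) = 433/13 (p(Y) = 4 + 381/13 = 433/13)
10*(p(1/8) + 32) = 10*(433/13 + 32) = 10*(849/13) = 8490/13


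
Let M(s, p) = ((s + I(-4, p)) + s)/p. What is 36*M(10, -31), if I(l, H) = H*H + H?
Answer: -34200/31 ≈ -1103.2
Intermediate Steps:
I(l, H) = H + H² (I(l, H) = H² + H = H + H²)
M(s, p) = (2*s + p*(1 + p))/p (M(s, p) = ((s + p*(1 + p)) + s)/p = (2*s + p*(1 + p))/p)
36*M(10, -31) = 36*(1 - 31 + 2*10/(-31)) = 36*(1 - 31 + 2*10*(-1/31)) = 36*(1 - 31 - 20/31) = 36*(-950/31) = -34200/31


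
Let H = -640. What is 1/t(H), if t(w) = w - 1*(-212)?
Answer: -1/428 ≈ -0.0023364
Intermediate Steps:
t(w) = 212 + w (t(w) = w + 212 = 212 + w)
1/t(H) = 1/(212 - 640) = 1/(-428) = -1/428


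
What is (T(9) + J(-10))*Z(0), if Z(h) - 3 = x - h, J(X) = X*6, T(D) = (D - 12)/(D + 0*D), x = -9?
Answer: 362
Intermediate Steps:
T(D) = (-12 + D)/D (T(D) = (-12 + D)/(D + 0) = (-12 + D)/D)
J(X) = 6*X
Z(h) = -6 - h (Z(h) = 3 + (-9 - h) = -6 - h)
(T(9) + J(-10))*Z(0) = ((-12 + 9)/9 + 6*(-10))*(-6 - 1*0) = ((⅑)*(-3) - 60)*(-6 + 0) = (-⅓ - 60)*(-6) = -181/3*(-6) = 362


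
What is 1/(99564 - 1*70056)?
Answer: 1/29508 ≈ 3.3889e-5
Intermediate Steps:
1/(99564 - 1*70056) = 1/(99564 - 70056) = 1/29508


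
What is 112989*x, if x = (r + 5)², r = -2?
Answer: 1016901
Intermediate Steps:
x = 9 (x = (-2 + 5)² = 3² = 9)
112989*x = 112989*9 = 1016901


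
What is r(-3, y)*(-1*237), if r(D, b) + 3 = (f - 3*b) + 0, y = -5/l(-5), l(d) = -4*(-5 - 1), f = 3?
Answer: -1185/8 ≈ -148.13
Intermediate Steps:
l(d) = 24 (l(d) = -4*(-6) = 24)
y = -5/24 ≈ -0.20833
r(D, b) = -3*b (r(D, b) = -3 + ((3 - 3*b) + 0) = -3 + (3 - 3*b) = -3*b)
r(-3, y)*(-1*237) = (-3*(-5/24))*(-1*237) = (5/8)*(-237) = -1185/8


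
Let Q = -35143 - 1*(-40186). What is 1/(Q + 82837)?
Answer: 1/87880 ≈ 1.1379e-5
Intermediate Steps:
Q = 5043 (Q = -35143 + 40186 = 5043)
1/(Q + 82837) = 1/(5043 + 82837) = 1/87880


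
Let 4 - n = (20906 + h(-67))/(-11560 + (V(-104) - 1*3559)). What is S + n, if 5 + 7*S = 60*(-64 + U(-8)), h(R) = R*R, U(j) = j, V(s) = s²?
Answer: -18312226/30121 ≈ -607.96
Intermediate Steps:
h(R) = R²
S = -4325/7 (S = -5/7 + (60*(-64 - 8))/7 = -5/7 + (60*(-72))/7 = -5/7 + (⅐)*(-4320) = -5/7 - 4320/7 = -4325/7 ≈ -617.86)
n = 42607/4303 (n = 4 - (20906 + (-67)²)/(-11560 + ((-104)² - 1*3559)) = 4 - (20906 + 4489)/(-11560 + (10816 - 3559)) = 4 - 25395/(-11560 + 7257) = 4 - 25395/(-4303) = 4 - 25395*(-1)/4303 = 4 - 1*(-25395/4303) = 4 + 25395/4303 = 42607/4303 ≈ 9.9017)
S + n = -4325/7 + 42607/4303 = -18312226/30121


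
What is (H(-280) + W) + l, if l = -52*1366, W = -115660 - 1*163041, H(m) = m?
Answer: -350013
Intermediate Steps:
W = -278701 (W = -115660 - 163041 = -278701)
l = -71032
(H(-280) + W) + l = (-280 - 278701) - 71032 = -278981 - 71032 = -350013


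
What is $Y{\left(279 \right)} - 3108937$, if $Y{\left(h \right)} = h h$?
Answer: $-3031096$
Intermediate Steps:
$Y{\left(h \right)} = h^{2}$
$Y{\left(279 \right)} - 3108937 = 279^{2} - 3108937 = 77841 - 3108937 = -3031096$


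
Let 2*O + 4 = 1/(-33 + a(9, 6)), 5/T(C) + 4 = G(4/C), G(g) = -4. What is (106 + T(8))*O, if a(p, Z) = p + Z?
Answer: -20513/96 ≈ -213.68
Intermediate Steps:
T(C) = -5/8 (T(C) = 5/(-4 - 4) = 5/(-8) = 5*(-⅛) = -5/8)
a(p, Z) = Z + p
O = -73/36 (O = -2 + 1/(2*(-33 + (6 + 9))) = -2 + 1/(2*(-33 + 15)) = -2 + (½)/(-18) = -2 + (½)*(-1/18) = -2 - 1/36 = -73/36 ≈ -2.0278)
(106 + T(8))*O = (106 - 5/8)*(-73/36) = (843/8)*(-73/36) = -20513/96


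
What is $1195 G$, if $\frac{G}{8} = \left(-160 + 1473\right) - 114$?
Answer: $11462440$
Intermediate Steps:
$G = 9592$ ($G = 8 \left(\left(-160 + 1473\right) - 114\right) = 8 \left(1313 - 114\right) = 8 \cdot 1199 = 9592$)
$1195 G = 1195 \cdot 9592 = 11462440$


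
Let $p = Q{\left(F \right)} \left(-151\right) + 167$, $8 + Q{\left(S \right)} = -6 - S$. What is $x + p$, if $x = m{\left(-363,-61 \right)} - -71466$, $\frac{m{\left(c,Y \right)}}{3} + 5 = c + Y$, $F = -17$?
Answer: $69893$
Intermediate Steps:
$m{\left(c,Y \right)} = -15 + 3 Y + 3 c$ ($m{\left(c,Y \right)} = -15 + 3 \left(c + Y\right) = -15 + 3 \left(Y + c\right) = -15 + \left(3 Y + 3 c\right) = -15 + 3 Y + 3 c$)
$Q{\left(S \right)} = -14 - S$ ($Q{\left(S \right)} = -8 - \left(6 + S\right) = -14 - S$)
$x = 70179$ ($x = \left(-15 + 3 \left(-61\right) + 3 \left(-363\right)\right) - -71466 = \left(-15 - 183 - 1089\right) + 71466 = -1287 + 71466 = 70179$)
$p = -286$ ($p = \left(-14 - -17\right) \left(-151\right) + 167 = \left(-14 + 17\right) \left(-151\right) + 167 = 3 \left(-151\right) + 167 = -453 + 167 = -286$)
$x + p = 70179 - 286 = 69893$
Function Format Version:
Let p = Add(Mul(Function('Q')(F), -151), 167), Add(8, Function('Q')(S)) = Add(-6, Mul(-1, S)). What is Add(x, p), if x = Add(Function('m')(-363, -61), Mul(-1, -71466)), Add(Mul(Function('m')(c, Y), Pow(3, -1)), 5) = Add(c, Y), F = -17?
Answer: 69893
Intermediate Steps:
Function('m')(c, Y) = Add(-15, Mul(3, Y), Mul(3, c)) (Function('m')(c, Y) = Add(-15, Mul(3, Add(c, Y))) = Add(-15, Mul(3, Add(Y, c))) = Add(-15, Add(Mul(3, Y), Mul(3, c))) = Add(-15, Mul(3, Y), Mul(3, c)))
Function('Q')(S) = Add(-14, Mul(-1, S)) (Function('Q')(S) = Add(-8, Add(-6, Mul(-1, S))) = Add(-14, Mul(-1, S)))
x = 70179 (x = Add(Add(-15, Mul(3, -61), Mul(3, -363)), Mul(-1, -71466)) = Add(Add(-15, -183, -1089), 71466) = Add(-1287, 71466) = 70179)
p = -286 (p = Add(Mul(Add(-14, Mul(-1, -17)), -151), 167) = Add(Mul(Add(-14, 17), -151), 167) = Add(Mul(3, -151), 167) = Add(-453, 167) = -286)
Add(x, p) = Add(70179, -286) = 69893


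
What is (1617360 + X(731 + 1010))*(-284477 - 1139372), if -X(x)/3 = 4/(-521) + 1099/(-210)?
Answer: -11998102778552933/5210 ≈ -2.3029e+12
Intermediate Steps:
X(x) = 81917/5210 (X(x) = -3*(4/(-521) + 1099/(-210)) = -3*(4*(-1/521) + 1099*(-1/210)) = -3*(-4/521 - 157/30) = -3*(-81917/15630) = 81917/5210)
(1617360 + X(731 + 1010))*(-284477 - 1139372) = (1617360 + 81917/5210)*(-284477 - 1139372) = (8426527517/5210)*(-1423849) = -11998102778552933/5210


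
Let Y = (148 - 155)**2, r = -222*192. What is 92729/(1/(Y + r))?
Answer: -3947937175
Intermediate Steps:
r = -42624
Y = 49 (Y = (-7)**2 = 49)
92729/(1/(Y + r)) = 92729/(1/(49 - 42624)) = 92729/(1/(-42575)) = 92729/(-1/42575) = 92729*(-42575) = -3947937175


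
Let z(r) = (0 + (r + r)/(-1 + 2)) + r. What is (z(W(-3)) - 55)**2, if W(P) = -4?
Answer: 4489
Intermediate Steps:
z(r) = 3*r (z(r) = (0 + (2*r)/1) + r = (0 + (2*r)*1) + r = (0 + 2*r) + r = 2*r + r = 3*r)
(z(W(-3)) - 55)**2 = (3*(-4) - 55)**2 = (-12 - 55)**2 = (-67)**2 = 4489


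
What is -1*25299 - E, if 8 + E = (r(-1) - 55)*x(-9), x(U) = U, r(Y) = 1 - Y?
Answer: -25768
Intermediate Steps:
E = 469 (E = -8 + ((1 - 1*(-1)) - 55)*(-9) = -8 + ((1 + 1) - 55)*(-9) = -8 + (2 - 55)*(-9) = -8 - 53*(-9) = -8 + 477 = 469)
-1*25299 - E = -1*25299 - 1*469 = -25299 - 469 = -25768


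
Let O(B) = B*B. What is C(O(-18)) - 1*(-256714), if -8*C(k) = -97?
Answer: 2053809/8 ≈ 2.5673e+5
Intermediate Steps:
O(B) = B²
C(k) = 97/8 (C(k) = -⅛*(-97) = 97/8)
C(O(-18)) - 1*(-256714) = 97/8 - 1*(-256714) = 97/8 + 256714 = 2053809/8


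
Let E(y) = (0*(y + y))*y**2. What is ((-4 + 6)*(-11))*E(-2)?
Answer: 0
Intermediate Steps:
E(y) = 0 (E(y) = (0*(2*y))*y**2 = 0*y**2 = 0)
((-4 + 6)*(-11))*E(-2) = ((-4 + 6)*(-11))*0 = (2*(-11))*0 = -22*0 = 0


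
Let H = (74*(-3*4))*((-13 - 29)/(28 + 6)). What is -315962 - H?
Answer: -5390002/17 ≈ -3.1706e+5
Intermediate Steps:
H = 18648/17 (H = (74*(-12))*(-42/34) = -(-37296)/34 = -888*(-21/17) = 18648/17 ≈ 1096.9)
-315962 - H = -315962 - 1*18648/17 = -315962 - 18648/17 = -5390002/17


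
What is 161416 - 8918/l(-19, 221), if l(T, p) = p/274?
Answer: 2556108/17 ≈ 1.5036e+5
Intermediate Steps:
l(T, p) = p/274 (l(T, p) = p*(1/274) = p/274)
161416 - 8918/l(-19, 221) = 161416 - 8918/((1/274)*221) = 161416 - 8918/221/274 = 161416 - 8918*274/221 = 161416 - 187964/17 = 2556108/17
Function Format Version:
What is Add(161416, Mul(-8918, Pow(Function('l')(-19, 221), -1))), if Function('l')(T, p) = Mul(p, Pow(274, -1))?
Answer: Rational(2556108, 17) ≈ 1.5036e+5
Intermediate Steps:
Function('l')(T, p) = Mul(Rational(1, 274), p) (Function('l')(T, p) = Mul(p, Rational(1, 274)) = Mul(Rational(1, 274), p))
Add(161416, Mul(-8918, Pow(Function('l')(-19, 221), -1))) = Add(161416, Mul(-8918, Pow(Mul(Rational(1, 274), 221), -1))) = Add(161416, Mul(-8918, Pow(Rational(221, 274), -1))) = Add(161416, Mul(-8918, Rational(274, 221))) = Add(161416, Rational(-187964, 17)) = Rational(2556108, 17)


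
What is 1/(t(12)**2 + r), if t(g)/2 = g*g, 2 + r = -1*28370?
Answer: 1/54572 ≈ 1.8324e-5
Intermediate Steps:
r = -28372 (r = -2 - 1*28370 = -2 - 28370 = -28372)
t(g) = 2*g**2 (t(g) = 2*(g*g) = 2*g**2)
1/(t(12)**2 + r) = 1/((2*12**2)**2 - 28372) = 1/((2*144)**2 - 28372) = 1/(288**2 - 28372) = 1/(82944 - 28372) = 1/54572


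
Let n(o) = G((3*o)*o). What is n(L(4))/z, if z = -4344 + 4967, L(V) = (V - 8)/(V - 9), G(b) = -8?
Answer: -8/623 ≈ -0.012841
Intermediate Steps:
L(V) = (-8 + V)/(-9 + V)
n(o) = -8
z = 623
n(L(4))/z = -8/623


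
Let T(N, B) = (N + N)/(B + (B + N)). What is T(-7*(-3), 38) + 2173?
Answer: 210823/97 ≈ 2173.4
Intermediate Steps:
T(N, B) = 2*N/(N + 2*B) (T(N, B) = (2*N)/(N + 2*B) = 2*N/(N + 2*B))
T(-7*(-3), 38) + 2173 = 2*(-7*(-3))/(-7*(-3) + 2*38) + 2173 = 2*21/(21 + 76) + 2173 = 2*21/97 + 2173 = 2*21*(1/97) + 2173 = 42/97 + 2173 = 210823/97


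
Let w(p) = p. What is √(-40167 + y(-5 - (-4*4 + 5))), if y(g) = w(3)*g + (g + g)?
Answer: I*√40137 ≈ 200.34*I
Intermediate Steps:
y(g) = 5*g (y(g) = 3*g + (g + g) = 3*g + 2*g = 5*g)
√(-40167 + y(-5 - (-4*4 + 5))) = √(-40167 + 5*(-5 - (-4*4 + 5))) = √(-40167 + 5*(-5 - (-16 + 5))) = √(-40167 + 5*(-5 - 1*(-11))) = √(-40167 + 5*(-5 + 11)) = √(-40167 + 5*6) = √(-40167 + 30) = √(-40137) = I*√40137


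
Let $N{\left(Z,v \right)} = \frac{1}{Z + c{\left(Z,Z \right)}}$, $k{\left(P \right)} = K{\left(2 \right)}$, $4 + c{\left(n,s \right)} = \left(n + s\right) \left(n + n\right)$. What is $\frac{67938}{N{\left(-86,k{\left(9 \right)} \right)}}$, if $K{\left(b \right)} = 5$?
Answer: $2003763372$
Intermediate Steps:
$c{\left(n,s \right)} = -4 + 2 n \left(n + s\right)$ ($c{\left(n,s \right)} = -4 + \left(n + s\right) \left(n + n\right) = -4 + \left(n + s\right) 2 n = -4 + 2 n \left(n + s\right)$)
$k{\left(P \right)} = 5$
$N{\left(Z,v \right)} = \frac{1}{-4 + Z + 4 Z^{2}}$ ($N{\left(Z,v \right)} = \frac{1}{Z + \left(-4 + 2 Z^{2} + 2 Z Z\right)} = \frac{1}{Z + \left(-4 + 2 Z^{2} + 2 Z^{2}\right)} = \frac{1}{Z + \left(-4 + 4 Z^{2}\right)} = \frac{1}{-4 + Z + 4 Z^{2}}$)
$\frac{67938}{N{\left(-86,k{\left(9 \right)} \right)}} = \frac{67938}{\frac{1}{-4 - 86 + 4 \left(-86\right)^{2}}} = \frac{67938}{\frac{1}{-4 - 86 + 4 \cdot 7396}} = \frac{67938}{\frac{1}{-4 - 86 + 29584}} = \frac{67938}{\frac{1}{29494}} = 67938 \frac{1}{\frac{1}{29494}} = 67938 \cdot 29494 = 2003763372$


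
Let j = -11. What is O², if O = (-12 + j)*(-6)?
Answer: 19044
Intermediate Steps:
O = 138 (O = (-12 - 11)*(-6) = -23*(-6) = 138)
O² = 138² = 19044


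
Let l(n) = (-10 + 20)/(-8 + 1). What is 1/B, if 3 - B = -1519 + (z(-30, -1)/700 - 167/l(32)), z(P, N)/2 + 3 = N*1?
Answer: 350/491789 ≈ 0.00071169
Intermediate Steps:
z(P, N) = -6 + 2*N (z(P, N) = -6 + 2*(N*1) = -6 + 2*N)
l(n) = -10/7 (l(n) = 10/(-7) = 10*(-1/7) = -10/7)
B = 491789/350 (B = 3 - (-1519 + ((-6 + 2*(-1))/700 - 167/(-10/7))) = 3 - (-1519 + ((-6 - 2)*(1/700) - 167*(-7/10))) = 3 - (-1519 + (-8*1/700 + 1169/10)) = 3 - (-1519 + (-2/175 + 1169/10)) = 3 - (-1519 + 40911/350) = 3 - 1*(-490739/350) = 3 + 490739/350 = 491789/350 ≈ 1405.1)
1/B = 1/(491789/350) = 350/491789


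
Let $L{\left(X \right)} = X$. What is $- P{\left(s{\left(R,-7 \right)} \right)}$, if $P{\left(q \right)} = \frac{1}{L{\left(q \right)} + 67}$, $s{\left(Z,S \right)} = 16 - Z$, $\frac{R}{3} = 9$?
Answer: $- \frac{1}{56} \approx -0.017857$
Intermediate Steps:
$R = 27$ ($R = 3 \cdot 9 = 27$)
$P{\left(q \right)} = \frac{1}{67 + q}$ ($P{\left(q \right)} = \frac{1}{q + 67} = \frac{1}{67 + q}$)
$- P{\left(s{\left(R,-7 \right)} \right)} = - \frac{1}{67 + \left(16 - 27\right)} = - \frac{1}{67 - 11} = - \frac{1}{56}$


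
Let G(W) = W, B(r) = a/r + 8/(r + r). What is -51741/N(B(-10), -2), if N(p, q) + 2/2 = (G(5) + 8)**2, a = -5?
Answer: -17247/56 ≈ -307.98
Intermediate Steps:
B(r) = -1/r (B(r) = -5/r + 8/(r + r) = -5/r + 8/((2*r)) = -5/r + 8*(1/(2*r)) = -5/r + 4/r = -1/r)
N(p, q) = 168 (N(p, q) = -1 + (5 + 8)**2 = -1 + 13**2 = -1 + 169 = 168)
-51741/N(B(-10), -2) = -51741/168 = -51741*1/168 = -17247/56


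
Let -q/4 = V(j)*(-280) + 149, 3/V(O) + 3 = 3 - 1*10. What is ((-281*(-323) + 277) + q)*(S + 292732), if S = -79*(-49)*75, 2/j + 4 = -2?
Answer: 52538100156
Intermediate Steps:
j = -⅓ (j = 2/(-4 - 2) = 2/(-6) = 2*(-⅙) = -⅓ ≈ -0.33333)
S = 290325 (S = 3871*75 = 290325)
V(O) = -3/10 (V(O) = 3/(-3 + (3 - 1*10)) = 3/(-3 + (3 - 10)) = 3/(-3 - 7) = 3/(-10) = 3*(-⅒) = -3/10)
q = -932 (q = -4*(-3/10*(-280) + 149) = -4*(84 + 149) = -4*233 = -932)
((-281*(-323) + 277) + q)*(S + 292732) = ((-281*(-323) + 277) - 932)*(290325 + 292732) = ((90763 + 277) - 932)*583057 = (91040 - 932)*583057 = 90108*583057 = 52538100156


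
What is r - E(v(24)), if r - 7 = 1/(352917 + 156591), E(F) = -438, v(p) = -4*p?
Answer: 226731061/509508 ≈ 445.00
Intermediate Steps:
r = 3566557/509508 (r = 7 + 1/(352917 + 156591) = 7 + 1/509508 = 3566557/509508 ≈ 7.0000)
r - E(v(24)) = 3566557/509508 - 1*(-438) = 3566557/509508 + 438 = 226731061/509508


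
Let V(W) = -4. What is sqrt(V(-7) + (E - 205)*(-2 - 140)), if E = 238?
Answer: I*sqrt(4690) ≈ 68.484*I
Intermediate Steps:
sqrt(V(-7) + (E - 205)*(-2 - 140)) = sqrt(-4 + (238 - 205)*(-2 - 140)) = sqrt(-4 + 33*(-142)) = sqrt(-4 - 4686) = sqrt(-4690) = I*sqrt(4690)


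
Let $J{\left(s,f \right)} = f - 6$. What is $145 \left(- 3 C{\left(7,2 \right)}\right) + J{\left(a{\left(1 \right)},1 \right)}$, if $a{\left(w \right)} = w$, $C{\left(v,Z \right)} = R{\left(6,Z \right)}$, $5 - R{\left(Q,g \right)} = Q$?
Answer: $430$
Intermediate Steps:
$R{\left(Q,g \right)} = 5 - Q$
$C{\left(v,Z \right)} = -1$ ($C{\left(v,Z \right)} = 5 - 6 = -1$)
$J{\left(s,f \right)} = -6 + f$ ($J{\left(s,f \right)} = f - 6 = -6 + f$)
$145 \left(- 3 C{\left(7,2 \right)}\right) + J{\left(a{\left(1 \right)},1 \right)} = 145 \left(\left(-3\right) \left(-1\right)\right) + \left(-6 + 1\right) = 145 \cdot 3 - 5 = 435 - 5 = 430$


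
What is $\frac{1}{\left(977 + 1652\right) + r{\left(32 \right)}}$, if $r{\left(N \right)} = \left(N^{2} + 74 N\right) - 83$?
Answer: $\frac{1}{5938} \approx 0.00016841$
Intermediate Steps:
$r{\left(N \right)} = -83 + N^{2} + 74 N$
$\frac{1}{\left(977 + 1652\right) + r{\left(32 \right)}} = \frac{1}{\left(977 + 1652\right) + \left(-83 + 32^{2} + 74 \cdot 32\right)} = \frac{1}{2629 + \left(-83 + 1024 + 2368\right)} = \frac{1}{2629 + 3309} = \frac{1}{5938}$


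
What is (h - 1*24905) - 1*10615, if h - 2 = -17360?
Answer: -52878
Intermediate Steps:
h = -17358 (h = 2 - 17360 = -17358)
(h - 1*24905) - 1*10615 = (-17358 - 1*24905) - 1*10615 = (-17358 - 24905) - 10615 = -42263 - 10615 = -52878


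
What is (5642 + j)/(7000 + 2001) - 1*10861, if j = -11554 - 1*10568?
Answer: -97776341/9001 ≈ -10863.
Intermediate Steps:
j = -22122 (j = -11554 - 10568 = -22122)
(5642 + j)/(7000 + 2001) - 1*10861 = (5642 - 22122)/(7000 + 2001) - 1*10861 = -16480/9001 - 10861 = -97776341/9001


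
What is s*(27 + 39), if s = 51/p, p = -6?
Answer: -561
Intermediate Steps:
s = -17/2 (s = 51/(-6) = 51*(-⅙) = -17/2 ≈ -8.5000)
s*(27 + 39) = -17*(27 + 39)/2 = -17/2*66 = -561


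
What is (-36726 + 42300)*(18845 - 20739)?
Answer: -10557156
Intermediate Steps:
(-36726 + 42300)*(18845 - 20739) = 5574*(-1894) = -10557156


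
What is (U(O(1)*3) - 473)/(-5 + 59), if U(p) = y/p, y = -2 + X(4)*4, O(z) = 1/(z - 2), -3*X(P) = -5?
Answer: -4271/486 ≈ -8.7881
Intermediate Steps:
X(P) = 5/3 (X(P) = -1/3*(-5) = 5/3)
O(z) = 1/(-2 + z)
y = 14/3 (y = -2 + (5/3)*4 = -2 + 20/3 = 14/3 ≈ 4.6667)
U(p) = 14/(3*p)
(U(O(1)*3) - 473)/(-5 + 59) = (14/(3*((3/(-2 + 1)))) - 473)/(-5 + 59) = (14/(3*((3/(-1)))) - 473)/54 = (14/(3*((-1*3))) - 473)*(1/54) = ((14/3)/(-3) - 473)*(1/54) = ((14/3)*(-1/3) - 473)*(1/54) = (-14/9 - 473)*(1/54) = -4271/9*1/54 = -4271/486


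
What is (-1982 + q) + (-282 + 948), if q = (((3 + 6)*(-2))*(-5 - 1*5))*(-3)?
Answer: -1856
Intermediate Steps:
q = -540 (q = ((9*(-2))*(-5 - 5))*(-3) = -18*(-10)*(-3) = 180*(-3) = -540)
(-1982 + q) + (-282 + 948) = (-1982 - 540) + (-282 + 948) = -2522 + 666 = -1856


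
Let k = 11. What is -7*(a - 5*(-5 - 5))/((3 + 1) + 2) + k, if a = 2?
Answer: -149/3 ≈ -49.667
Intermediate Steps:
-7*(a - 5*(-5 - 5))/((3 + 1) + 2) + k = -7*(2 - 5*(-5 - 5))/((3 + 1) + 2) + 11 = -7*(2 - 5*(-10))/(4 + 2) + 11 = -7*(2 + 50)/6 + 11 = -364/6 + 11 = -7*26/3 + 11 = -182/3 + 11 = -149/3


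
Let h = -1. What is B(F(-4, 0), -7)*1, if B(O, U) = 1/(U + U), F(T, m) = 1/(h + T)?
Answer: -1/14 ≈ -0.071429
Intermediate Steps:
F(T, m) = 1/(-1 + T)
B(O, U) = 1/(2*U)
B(F(-4, 0), -7)*1 = ((1/2)/(-7))*1 = ((1/2)*(-1/7))*1 = -1/14*1 = -1/14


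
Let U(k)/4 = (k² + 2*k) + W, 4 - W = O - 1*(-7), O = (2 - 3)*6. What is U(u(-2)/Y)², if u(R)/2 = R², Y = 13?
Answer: 9709456/28561 ≈ 339.96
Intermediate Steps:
O = -6 (O = -1*6 = -6)
u(R) = 2*R²
W = 3 (W = 4 - (-6 - 1*(-7)) = 4 - (-6 + 7) = 4 - 1*1 = 4 - 1 = 3)
U(k) = 12 + 4*k² + 8*k (U(k) = 4*((k² + 2*k) + 3) = 4*(3 + k² + 2*k) = 12 + 4*k² + 8*k)
U(u(-2)/Y)² = (12 + 4*((2*(-2)²)/13)² + 8*((2*(-2)²)/13))² = (12 + 4*((2*4)*(1/13))² + 8*((2*4)*(1/13)))² = (12 + 4*(8*(1/13))² + 8*(8*(1/13)))² = (12 + 4*(8/13)² + 8*(8/13))² = (12 + 4*(64/169) + 64/13)² = (12 + 256/169 + 64/13)² = (3116/169)² = 9709456/28561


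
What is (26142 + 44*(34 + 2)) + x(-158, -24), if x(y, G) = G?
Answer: 27702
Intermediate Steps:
(26142 + 44*(34 + 2)) + x(-158, -24) = (26142 + 44*(34 + 2)) - 24 = (26142 + 44*36) - 24 = (26142 + 1584) - 24 = 27726 - 24 = 27702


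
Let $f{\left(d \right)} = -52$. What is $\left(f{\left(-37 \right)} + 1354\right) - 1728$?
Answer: $-426$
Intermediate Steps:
$\left(f{\left(-37 \right)} + 1354\right) - 1728 = \left(-52 + 1354\right) - 1728 = 1302 - 1728 = -426$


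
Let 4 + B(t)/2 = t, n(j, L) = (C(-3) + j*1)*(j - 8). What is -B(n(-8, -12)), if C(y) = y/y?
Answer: -216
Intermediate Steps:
C(y) = 1
n(j, L) = (1 + j)*(-8 + j) (n(j, L) = (1 + j*1)*(j - 8) = (1 + j)*(-8 + j))
B(t) = -8 + 2*t
-B(n(-8, -12)) = -(-8 + 2*(-8 + (-8)**2 - 7*(-8))) = -(-8 + 2*(-8 + 64 + 56)) = -(-8 + 2*112) = -(-8 + 224) = -1*216 = -216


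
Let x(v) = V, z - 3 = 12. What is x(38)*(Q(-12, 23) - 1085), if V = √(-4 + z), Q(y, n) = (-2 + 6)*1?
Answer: -1081*√11 ≈ -3585.3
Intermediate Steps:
z = 15 (z = 3 + 12 = 15)
Q(y, n) = 4 (Q(y, n) = 4*1 = 4)
V = √11 (V = √(-4 + 15) = √11 ≈ 3.3166)
x(v) = √11
x(38)*(Q(-12, 23) - 1085) = √11*(4 - 1085) = √11*(-1081) = -1081*√11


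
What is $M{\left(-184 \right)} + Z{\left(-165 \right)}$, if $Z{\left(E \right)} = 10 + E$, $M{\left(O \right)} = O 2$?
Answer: $-523$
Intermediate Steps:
$M{\left(O \right)} = 2 O$
$M{\left(-184 \right)} + Z{\left(-165 \right)} = 2 \left(-184\right) + \left(10 - 165\right) = -368 - 155 = -523$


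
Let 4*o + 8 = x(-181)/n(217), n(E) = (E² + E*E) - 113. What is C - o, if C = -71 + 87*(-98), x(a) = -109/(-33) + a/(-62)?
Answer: -6616671328931/769827960 ≈ -8595.0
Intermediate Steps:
n(E) = -113 + 2*E² (n(E) = (E² + E²) - 113 = 2*E² - 113 = -113 + 2*E²)
x(a) = 109/33 - a/62 (x(a) = -109*(-1/33) + a*(-1/62) = 109/33 - a/62)
C = -8597 (C = -71 - 8526 = -8597)
o = -1539643189/769827960 (o = -2 + ((109/33 - 1/62*(-181))/(-113 + 2*217²))/4 = -2 + ((109/33 + 181/62)/(-113 + 2*47089))/4 = -2 + (12731/(2046*(-113 + 94178)))/4 = -2 + ((12731/2046)/94065)/4 = -2 + ((12731/2046)*(1/94065))/4 = -2 + (¼)*(12731/192456990) = -2 + 12731/769827960 = -1539643189/769827960 ≈ -2.0000)
C - o = -8597 - 1*(-1539643189/769827960) = -8597 + 1539643189/769827960 = -6616671328931/769827960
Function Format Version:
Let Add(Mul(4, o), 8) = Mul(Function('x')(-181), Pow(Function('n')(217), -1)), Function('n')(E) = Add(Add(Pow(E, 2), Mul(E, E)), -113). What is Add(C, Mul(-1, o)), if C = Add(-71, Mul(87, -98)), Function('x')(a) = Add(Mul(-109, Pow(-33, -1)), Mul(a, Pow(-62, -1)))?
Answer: Rational(-6616671328931, 769827960) ≈ -8595.0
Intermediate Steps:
Function('n')(E) = Add(-113, Mul(2, Pow(E, 2))) (Function('n')(E) = Add(Add(Pow(E, 2), Pow(E, 2)), -113) = Add(Mul(2, Pow(E, 2)), -113) = Add(-113, Mul(2, Pow(E, 2))))
Function('x')(a) = Add(Rational(109, 33), Mul(Rational(-1, 62), a)) (Function('x')(a) = Add(Mul(-109, Rational(-1, 33)), Mul(a, Rational(-1, 62))) = Add(Rational(109, 33), Mul(Rational(-1, 62), a)))
C = -8597 (C = Add(-71, -8526) = -8597)
o = Rational(-1539643189, 769827960) (o = Add(-2, Mul(Rational(1, 4), Mul(Add(Rational(109, 33), Mul(Rational(-1, 62), -181)), Pow(Add(-113, Mul(2, Pow(217, 2))), -1)))) = Add(-2, Mul(Rational(1, 4), Mul(Add(Rational(109, 33), Rational(181, 62)), Pow(Add(-113, Mul(2, 47089)), -1)))) = Add(-2, Mul(Rational(1, 4), Mul(Rational(12731, 2046), Pow(Add(-113, 94178), -1)))) = Add(-2, Mul(Rational(1, 4), Mul(Rational(12731, 2046), Pow(94065, -1)))) = Add(-2, Mul(Rational(1, 4), Mul(Rational(12731, 2046), Rational(1, 94065)))) = Add(-2, Mul(Rational(1, 4), Rational(12731, 192456990))) = Add(-2, Rational(12731, 769827960)) = Rational(-1539643189, 769827960) ≈ -2.0000)
Add(C, Mul(-1, o)) = Add(-8597, Mul(-1, Rational(-1539643189, 769827960))) = Add(-8597, Rational(1539643189, 769827960)) = Rational(-6616671328931, 769827960)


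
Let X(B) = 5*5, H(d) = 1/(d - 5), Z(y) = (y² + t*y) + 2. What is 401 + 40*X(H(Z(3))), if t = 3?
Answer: 1401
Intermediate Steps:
Z(y) = 2 + y² + 3*y (Z(y) = (y² + 3*y) + 2 = 2 + y² + 3*y)
H(d) = 1/(-5 + d)
X(B) = 25
401 + 40*X(H(Z(3))) = 401 + 40*25 = 401 + 1000 = 1401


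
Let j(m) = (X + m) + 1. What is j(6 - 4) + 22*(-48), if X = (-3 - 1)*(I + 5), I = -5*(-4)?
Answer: -1153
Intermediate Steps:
I = 20
X = -100 (X = (-3 - 1)*(20 + 5) = -4*25 = -100)
j(m) = -99 + m (j(m) = (-100 + m) + 1 = -99 + m)
j(6 - 4) + 22*(-48) = (-99 + (6 - 4)) + 22*(-48) = (-99 + 2) - 1056 = -97 - 1056 = -1153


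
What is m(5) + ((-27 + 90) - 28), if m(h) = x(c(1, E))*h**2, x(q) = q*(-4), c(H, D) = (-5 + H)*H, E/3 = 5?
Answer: 435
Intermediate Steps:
E = 15 (E = 3*5 = 15)
c(H, D) = H*(-5 + H)
x(q) = -4*q
m(h) = 16*h**2 (m(h) = (-4*(-5 + 1))*h**2 = (-4*(-4))*h**2 = 16*h**2)
m(5) + ((-27 + 90) - 28) = 16*5**2 + ((-27 + 90) - 28) = 16*25 + (63 - 28) = 400 + 35 = 435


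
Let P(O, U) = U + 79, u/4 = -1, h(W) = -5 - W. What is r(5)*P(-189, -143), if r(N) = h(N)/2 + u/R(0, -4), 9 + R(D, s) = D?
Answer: 2624/9 ≈ 291.56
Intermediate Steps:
u = -4 (u = 4*(-1) = -4)
R(D, s) = -9 + D
P(O, U) = 79 + U
r(N) = -37/18 - N/2 (r(N) = (-5 - N)/2 - 4/(-9 + 0) = (-5 - N)*(1/2) - 4/(-9) = (-5/2 - N/2) - 4*(-1/9) = (-5/2 - N/2) + 4/9 = -37/18 - N/2)
r(5)*P(-189, -143) = (-37/18 - 1/2*5)*(79 - 143) = (-37/18 - 5/2)*(-64) = -41/9*(-64) = 2624/9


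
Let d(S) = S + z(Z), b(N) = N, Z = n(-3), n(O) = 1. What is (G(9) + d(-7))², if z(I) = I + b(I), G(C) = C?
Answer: 16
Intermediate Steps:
Z = 1
z(I) = 2*I (z(I) = I + I = 2*I)
d(S) = 2 + S (d(S) = S + 2*1 = S + 2 = 2 + S)
(G(9) + d(-7))² = (9 + (2 - 7))² = (9 - 5)² = 4² = 16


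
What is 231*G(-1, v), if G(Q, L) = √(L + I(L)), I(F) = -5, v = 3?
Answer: 231*I*√2 ≈ 326.68*I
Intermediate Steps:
G(Q, L) = √(-5 + L) (G(Q, L) = √(L - 5) = √(-5 + L))
231*G(-1, v) = 231*√(-5 + 3) = 231*√(-2) = 231*(I*√2) = 231*I*√2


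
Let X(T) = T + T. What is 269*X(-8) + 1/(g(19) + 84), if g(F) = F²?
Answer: -1915279/445 ≈ -4304.0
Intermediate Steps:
X(T) = 2*T
269*X(-8) + 1/(g(19) + 84) = 269*(2*(-8)) + 1/(19² + 84) = 269*(-16) + 1/(361 + 84) = -4304 + 1/445 = -1915279/445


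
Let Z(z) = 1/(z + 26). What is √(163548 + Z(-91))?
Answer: √690990235/65 ≈ 404.41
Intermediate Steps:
Z(z) = 1/(26 + z)
√(163548 + Z(-91)) = √(163548 + 1/(26 - 91)) = √(163548 + 1/(-65)) = √(163548 - 1/65) = √(10630619/65) = √690990235/65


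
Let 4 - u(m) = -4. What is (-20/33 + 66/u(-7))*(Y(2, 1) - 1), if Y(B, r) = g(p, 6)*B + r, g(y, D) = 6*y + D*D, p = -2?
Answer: 4036/11 ≈ 366.91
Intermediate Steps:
u(m) = 8 (u(m) = 4 - 1*(-4) = 4 + 4 = 8)
g(y, D) = D² + 6*y (g(y, D) = 6*y + D² = D² + 6*y)
Y(B, r) = r + 24*B (Y(B, r) = (6² + 6*(-2))*B + r = (36 - 12)*B + r = 24*B + r = r + 24*B)
(-20/33 + 66/u(-7))*(Y(2, 1) - 1) = (-20/33 + 66/8)*((1 + 24*2) - 1) = (-20*1/33 + 66*(⅛))*((1 + 48) - 1) = (-20/33 + 33/4)*(49 - 1) = (1009/132)*48 = 4036/11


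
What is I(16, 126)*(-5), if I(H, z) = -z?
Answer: 630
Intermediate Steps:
I(16, 126)*(-5) = -1*126*(-5) = -126*(-5) = 630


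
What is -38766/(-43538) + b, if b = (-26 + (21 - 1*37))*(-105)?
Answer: 96020673/21769 ≈ 4410.9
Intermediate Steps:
b = 4410 (b = (-26 + (21 - 37))*(-105) = (-26 - 16)*(-105) = -42*(-105) = 4410)
-38766/(-43538) + b = -38766/(-43538) + 4410 = -38766*(-1/43538) + 4410 = 19383/21769 + 4410 = 96020673/21769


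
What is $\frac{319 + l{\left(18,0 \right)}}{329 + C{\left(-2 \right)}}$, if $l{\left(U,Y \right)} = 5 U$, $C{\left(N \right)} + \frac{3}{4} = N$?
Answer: $\frac{1636}{1305} \approx 1.2536$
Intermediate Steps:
$C{\left(N \right)} = - \frac{3}{4} + N$
$\frac{319 + l{\left(18,0 \right)}}{329 + C{\left(-2 \right)}} = \frac{319 + 5 \cdot 18}{329 - \frac{11}{4}} = \frac{319 + 90}{329 - \frac{11}{4}} = \frac{409}{\frac{1305}{4}} = 409 \cdot \frac{4}{1305} = \frac{1636}{1305}$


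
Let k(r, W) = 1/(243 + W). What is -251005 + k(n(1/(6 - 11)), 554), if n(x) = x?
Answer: -200050984/797 ≈ -2.5101e+5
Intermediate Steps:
-251005 + k(n(1/(6 - 11)), 554) = -251005 + 1/(243 + 554) = -251005 + 1/797 = -200050984/797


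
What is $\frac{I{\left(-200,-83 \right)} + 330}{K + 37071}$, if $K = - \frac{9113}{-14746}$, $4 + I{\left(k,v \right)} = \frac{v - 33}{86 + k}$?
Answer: $\frac{274865440}{31159510503} \approx 0.0088212$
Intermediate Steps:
$I{\left(k,v \right)} = -4 + \frac{-33 + v}{86 + k}$ ($I{\left(k,v \right)} = -4 + \frac{v - 33}{86 + k} = -4 + \frac{-33 + v}{86 + k}$)
$K = \frac{9113}{14746}$ ($K = \left(-9113\right) \left(- \frac{1}{14746}\right) = \frac{9113}{14746} \approx 0.618$)
$\frac{I{\left(-200,-83 \right)} + 330}{K + 37071} = \frac{\frac{-377 - 83 - -800}{86 - 200} + 330}{\frac{9113}{14746} + 37071} = \frac{\frac{-377 - 83 + 800}{-114} + 330}{\frac{546658079}{14746}} = \left(\left(- \frac{1}{114}\right) 340 + 330\right) \frac{14746}{546658079} = \left(- \frac{170}{57} + 330\right) \frac{14746}{546658079} = \frac{18640}{57} \cdot \frac{14746}{546658079} = \frac{274865440}{31159510503}$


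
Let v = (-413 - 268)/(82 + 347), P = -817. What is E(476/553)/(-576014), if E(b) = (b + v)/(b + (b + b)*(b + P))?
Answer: -648511/721827107886456 ≈ -8.9843e-10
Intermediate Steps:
v = -227/143 (v = -681/429 = -681*1/429 = -227/143 ≈ -1.5874)
E(b) = (-227/143 + b)/(b + 2*b*(-817 + b)) (E(b) = (b - 227/143)/(b + (b + b)*(b - 817)) = (-227/143 + b)/(b + (2*b)*(-817 + b)) = (-227/143 + b)/(b + 2*b*(-817 + b)))
E(476/553)/(-576014) = ((-227/143 + 476/553)/(((476/553))*(-1633 + 2*(476/553))))/(-576014) = ((-227/143 + 476*(1/553))/(((476*(1/553)))*(-1633 + 2*(476*(1/553)))))*(-1/576014) = ((-227/143 + 68/79)/((68/79)*(-1633 + 2*(68/79))))*(-1/576014) = ((79/68)*(-8209/11297)/(-1633 + 136/79))*(-1/576014) = ((79/68)*(-8209/11297)/(-128871/79))*(-1/576014) = ((79/68)*(-79/128871)*(-8209/11297))*(-1/576014) = (648511/1253141604)*(-1/576014) = -648511/721827107886456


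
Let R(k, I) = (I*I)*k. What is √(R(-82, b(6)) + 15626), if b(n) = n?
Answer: √12674 ≈ 112.58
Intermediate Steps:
R(k, I) = k*I² (R(k, I) = I²*k = k*I²)
√(R(-82, b(6)) + 15626) = √(-82*6² + 15626) = √(-82*36 + 15626) = √(-2952 + 15626) = √12674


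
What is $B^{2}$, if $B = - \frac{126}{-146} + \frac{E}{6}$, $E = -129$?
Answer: $\frac{9078169}{21316} \approx 425.89$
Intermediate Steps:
$B = - \frac{3013}{146}$ ($B = - \frac{126}{-146} - \frac{129}{6} = \left(-126\right) \left(- \frac{1}{146}\right) - \frac{43}{2} = \frac{63}{73} - \frac{43}{2} = - \frac{3013}{146} \approx -20.637$)
$B^{2} = \left(- \frac{3013}{146}\right)^{2} = \frac{9078169}{21316}$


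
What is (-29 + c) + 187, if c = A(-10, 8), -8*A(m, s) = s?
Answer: 157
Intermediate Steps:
A(m, s) = -s/8
c = -1 (c = -⅛*8 = -1)
(-29 + c) + 187 = (-29 - 1) + 187 = -30 + 187 = 157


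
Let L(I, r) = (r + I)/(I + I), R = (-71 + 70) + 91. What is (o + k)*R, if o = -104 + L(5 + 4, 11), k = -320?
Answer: -38060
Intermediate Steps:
R = 90 (R = -1 + 91 = 90)
L(I, r) = (I + r)/(2*I) (L(I, r) = (I + r)/((2*I)) = (I + r)*(1/(2*I)) = (I + r)/(2*I))
o = -926/9 (o = -104 + ((5 + 4) + 11)/(2*(5 + 4)) = -104 + (½)*(9 + 11)/9 = -104 + (½)*(⅑)*20 = -104 + 10/9 = -926/9 ≈ -102.89)
(o + k)*R = (-926/9 - 320)*90 = -3806/9*90 = -38060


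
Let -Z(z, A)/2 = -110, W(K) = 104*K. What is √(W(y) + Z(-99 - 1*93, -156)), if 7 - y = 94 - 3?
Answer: 2*I*√2129 ≈ 92.282*I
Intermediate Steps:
y = -84 (y = 7 - (94 - 3) = 7 - 1*91 = 7 - 91 = -84)
Z(z, A) = 220 (Z(z, A) = -2*(-110) = 220)
√(W(y) + Z(-99 - 1*93, -156)) = √(104*(-84) + 220) = √(-8736 + 220) = √(-8516) = 2*I*√2129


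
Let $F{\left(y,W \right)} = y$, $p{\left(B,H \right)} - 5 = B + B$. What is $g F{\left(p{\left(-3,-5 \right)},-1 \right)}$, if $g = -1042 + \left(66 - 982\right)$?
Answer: $1958$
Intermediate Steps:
$p{\left(B,H \right)} = 5 + 2 B$ ($p{\left(B,H \right)} = 5 + \left(B + B\right) = 5 + 2 B$)
$g = -1958$ ($g = -1042 + \left(66 - 982\right) = -1042 - 916 = -1958$)
$g F{\left(p{\left(-3,-5 \right)},-1 \right)} = - 1958 \left(5 + 2 \left(-3\right)\right) = - 1958 \left(5 - 6\right) = \left(-1958\right) \left(-1\right) = 1958$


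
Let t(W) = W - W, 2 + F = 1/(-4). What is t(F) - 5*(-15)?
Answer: 75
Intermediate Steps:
F = -9/4 (F = -2 + 1/(-4) = -2 - ¼ = -9/4 ≈ -2.2500)
t(W) = 0
t(F) - 5*(-15) = 0 - 5*(-15) = 0 + 75 = 75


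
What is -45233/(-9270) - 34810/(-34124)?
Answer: 233277449/39541185 ≈ 5.8996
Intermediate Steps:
-45233/(-9270) - 34810/(-34124) = -45233*(-1/9270) - 34810*(-1/34124) = 45233/9270 + 17405/17062 = 233277449/39541185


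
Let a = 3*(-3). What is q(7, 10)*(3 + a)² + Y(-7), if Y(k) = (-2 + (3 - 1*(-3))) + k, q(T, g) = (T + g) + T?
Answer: 861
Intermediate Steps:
a = -9
q(T, g) = g + 2*T
Y(k) = 4 + k (Y(k) = (-2 + (3 + 3)) + k = (-2 + 6) + k = 4 + k)
q(7, 10)*(3 + a)² + Y(-7) = (10 + 2*7)*(3 - 9)² + (4 - 7) = (10 + 14)*(-6)² - 3 = 24*36 - 3 = 864 - 3 = 861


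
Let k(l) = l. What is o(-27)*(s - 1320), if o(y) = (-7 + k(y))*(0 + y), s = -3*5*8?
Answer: -1321920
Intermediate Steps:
s = -120 (s = -15*8 = -120)
o(y) = y*(-7 + y) (o(y) = (-7 + y)*(0 + y) = (-7 + y)*y = y*(-7 + y))
o(-27)*(s - 1320) = (-27*(-7 - 27))*(-120 - 1320) = -27*(-34)*(-1440) = 918*(-1440) = -1321920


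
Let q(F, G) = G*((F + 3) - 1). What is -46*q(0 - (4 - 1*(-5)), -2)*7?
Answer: -4508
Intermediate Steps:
q(F, G) = G*(2 + F) (q(F, G) = G*((3 + F) - 1) = G*(2 + F))
-46*q(0 - (4 - 1*(-5)), -2)*7 = -(-92)*(2 + (0 - (4 - 1*(-5))))*7 = -(-92)*(2 + (0 - (4 + 5)))*7 = -(-92)*(2 + (0 - 1*9))*7 = -(-92)*(2 + (0 - 9))*7 = -(-92)*(2 - 9)*7 = -(-92)*(-7)*7 = -46*14*7 = -644*7 = -4508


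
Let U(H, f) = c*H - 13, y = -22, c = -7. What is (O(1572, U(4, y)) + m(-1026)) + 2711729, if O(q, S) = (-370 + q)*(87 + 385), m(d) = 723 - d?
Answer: 3280822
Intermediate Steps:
U(H, f) = -13 - 7*H (U(H, f) = -7*H - 13 = -13 - 7*H)
O(q, S) = -174640 + 472*q (O(q, S) = (-370 + q)*472 = -174640 + 472*q)
(O(1572, U(4, y)) + m(-1026)) + 2711729 = ((-174640 + 472*1572) + (723 - 1*(-1026))) + 2711729 = ((-174640 + 741984) + (723 + 1026)) + 2711729 = (567344 + 1749) + 2711729 = 569093 + 2711729 = 3280822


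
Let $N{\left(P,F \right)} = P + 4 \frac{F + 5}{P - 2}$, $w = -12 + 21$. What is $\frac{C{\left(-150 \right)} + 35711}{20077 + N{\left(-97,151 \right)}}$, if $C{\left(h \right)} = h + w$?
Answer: $\frac{586905}{329566} \approx 1.7808$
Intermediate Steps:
$w = 9$
$N{\left(P,F \right)} = P + \frac{4 \left(5 + F\right)}{-2 + P}$ ($N{\left(P,F \right)} = P + 4 \frac{5 + F}{-2 + P} = P + \frac{4 \left(5 + F\right)}{-2 + P}$)
$C{\left(h \right)} = 9 + h$ ($C{\left(h \right)} = h + 9 = 9 + h$)
$\frac{C{\left(-150 \right)} + 35711}{20077 + N{\left(-97,151 \right)}} = \frac{\left(9 - 150\right) + 35711}{20077 + \frac{20 + \left(-97\right)^{2} - -194 + 4 \cdot 151}{-2 - 97}} = \frac{-141 + 35711}{20077 + \frac{20 + 9409 + 194 + 604}{-99}} = \frac{35570}{20077 - \frac{3409}{33}} = \frac{35570}{\frac{659132}{33}} = 35570 \cdot \frac{33}{659132} = \frac{586905}{329566}$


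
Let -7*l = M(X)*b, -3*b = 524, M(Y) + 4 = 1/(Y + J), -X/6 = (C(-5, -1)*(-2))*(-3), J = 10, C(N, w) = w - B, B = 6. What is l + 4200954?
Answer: 29405980/7 ≈ 4.2009e+6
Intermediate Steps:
C(N, w) = -6 + w (C(N, w) = w - 1*6 = w - 6 = -6 + w)
X = 252 (X = -6*(-6 - 1)*(-2)*(-3) = -6*(-7*(-2))*(-3) = -84*(-3) = -6*(-42) = 252)
M(Y) = -4 + 1/(10 + Y) (M(Y) = -4 + 1/(Y + 10) = -4 + 1/(10 + Y))
b = -524/3 (b = -⅓*524 = -524/3 ≈ -174.67)
l = -698/7 (l = -(-39 - 4*252)/(10 + 252)*(-524)/(7*3) = -(-39 - 1008)/262*(-524)/(7*3) = -(1/262)*(-1047)*(-524)/(7*3) = -(-1047)*(-524)/(1834*3) = -⅐*698 = -698/7 ≈ -99.714)
l + 4200954 = -698/7 + 4200954 = 29405980/7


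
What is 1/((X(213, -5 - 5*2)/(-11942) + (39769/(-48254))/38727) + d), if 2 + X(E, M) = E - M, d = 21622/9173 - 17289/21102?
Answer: 179989849050853351419/273383478506449973009 ≈ 0.65838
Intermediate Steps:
d = 99225149/64522882 (d = 21622*(1/9173) - 17289*1/21102 = 21622/9173 - 5763/7034 = 99225149/64522882 ≈ 1.5378)
X(E, M) = -2 + E - M (X(E, M) = -2 + (E - M) = -2 + E - M)
1/((X(213, -5 - 5*2)/(-11942) + (39769/(-48254))/38727) + d) = 1/(((-2 + 213 - (-5 - 5*2))/(-11942) + (39769/(-48254))/38727) + 99225149/64522882) = 1/(((-2 + 213 - (-5 - 10))*(-1/11942) + (39769*(-1/48254))*(1/38727)) + 99225149/64522882) = 1/(((-2 + 213 - 1*(-15))*(-1/11942) - 39769/48254*1/38727) + 99225149/64522882) = 1/(((-2 + 213 + 15)*(-1/11942) - 39769/1868732658) + 99225149/64522882) = 1/((226*(-1/11942) - 39769/1868732658) + 99225149/64522882) = 1/((-113/5971 - 39769/1868732658) + 99225149/64522882) = 1/(-211404251053/11158202700918 + 99225149/64522882) = 1/(273383478506449973009/179989849050853351419) = 179989849050853351419/273383478506449973009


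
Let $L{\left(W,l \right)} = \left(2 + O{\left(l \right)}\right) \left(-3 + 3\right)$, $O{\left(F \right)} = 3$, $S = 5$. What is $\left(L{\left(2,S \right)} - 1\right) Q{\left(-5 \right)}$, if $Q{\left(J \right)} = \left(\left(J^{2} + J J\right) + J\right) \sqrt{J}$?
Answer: $- 45 i \sqrt{5} \approx - 100.62 i$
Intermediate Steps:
$L{\left(W,l \right)} = 0$ ($L{\left(W,l \right)} = \left(2 + 3\right) \left(-3 + 3\right) = 5 \cdot 0 = 0$)
$Q{\left(J \right)} = \sqrt{J} \left(J + 2 J^{2}\right)$ ($Q{\left(J \right)} = \left(\left(J^{2} + J^{2}\right) + J\right) \sqrt{J} = \left(2 J^{2} + J\right) \sqrt{J} = \left(J + 2 J^{2}\right) \sqrt{J} = \sqrt{J} \left(J + 2 J^{2}\right)$)
$\left(L{\left(2,S \right)} - 1\right) Q{\left(-5 \right)} = \left(0 - 1\right) \left(-5\right)^{\frac{3}{2}} \left(1 + 2 \left(-5\right)\right) = - - 5 i \sqrt{5} \left(1 - 10\right) = - - 5 i \sqrt{5} \left(-9\right) = - 45 i \sqrt{5}$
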